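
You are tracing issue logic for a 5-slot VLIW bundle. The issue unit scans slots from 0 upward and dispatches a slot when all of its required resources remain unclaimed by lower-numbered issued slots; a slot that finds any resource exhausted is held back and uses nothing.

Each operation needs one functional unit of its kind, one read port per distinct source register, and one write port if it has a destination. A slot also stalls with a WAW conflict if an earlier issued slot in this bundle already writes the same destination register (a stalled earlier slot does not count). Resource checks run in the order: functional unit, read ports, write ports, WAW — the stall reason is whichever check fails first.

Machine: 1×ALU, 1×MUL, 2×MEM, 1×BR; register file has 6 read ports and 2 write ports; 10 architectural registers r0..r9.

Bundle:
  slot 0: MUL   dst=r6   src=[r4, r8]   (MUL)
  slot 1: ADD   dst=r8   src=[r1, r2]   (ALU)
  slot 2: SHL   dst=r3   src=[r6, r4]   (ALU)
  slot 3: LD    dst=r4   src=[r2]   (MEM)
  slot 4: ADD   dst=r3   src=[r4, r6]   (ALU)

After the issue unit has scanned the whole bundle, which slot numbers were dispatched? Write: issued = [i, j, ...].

issued = [0, 1]

[0] MUL needs rd=2 wr=1: ok; after: ALU=1 MUL=0 MEM=2 BR=1, R=4, W=1
[1] ALU needs rd=2 wr=1: ok; after: ALU=0 MUL=0 MEM=2 BR=1, R=2, W=0
[2] ALU needs rd=2 wr=1: FU; after: ALU=0 MUL=0 MEM=2 BR=1, R=2, W=0
[3] MEM needs rd=1 wr=1: WR_PORT; after: ALU=0 MUL=0 MEM=2 BR=1, R=2, W=0
[4] ALU needs rd=2 wr=1: FU; after: ALU=0 MUL=0 MEM=2 BR=1, R=2, W=0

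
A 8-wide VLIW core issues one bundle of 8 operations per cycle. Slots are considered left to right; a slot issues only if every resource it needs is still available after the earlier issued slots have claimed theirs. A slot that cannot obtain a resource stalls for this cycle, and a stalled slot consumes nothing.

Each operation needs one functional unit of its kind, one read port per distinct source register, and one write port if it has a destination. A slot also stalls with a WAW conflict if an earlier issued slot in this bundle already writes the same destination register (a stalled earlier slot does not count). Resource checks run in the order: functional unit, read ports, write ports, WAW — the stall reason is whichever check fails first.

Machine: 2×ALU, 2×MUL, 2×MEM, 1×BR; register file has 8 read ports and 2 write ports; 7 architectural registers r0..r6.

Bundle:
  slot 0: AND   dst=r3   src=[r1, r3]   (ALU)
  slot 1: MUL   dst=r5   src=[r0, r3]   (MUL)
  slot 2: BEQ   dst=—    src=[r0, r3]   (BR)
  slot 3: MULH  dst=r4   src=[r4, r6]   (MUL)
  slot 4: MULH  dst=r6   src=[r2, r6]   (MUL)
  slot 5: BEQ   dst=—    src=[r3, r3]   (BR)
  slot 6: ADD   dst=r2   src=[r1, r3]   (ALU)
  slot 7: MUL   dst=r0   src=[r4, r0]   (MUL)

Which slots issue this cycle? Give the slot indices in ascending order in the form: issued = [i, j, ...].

#0 ALU src=r1,r3 dispatched  <A:1 Mu:2 Ld:2 B:1 rd:6 wr:1>
#1 MUL src=r0,r3 dispatched  <A:1 Mu:1 Ld:2 B:1 rd:4 wr:0>
#2 BR src=r0,r3 dispatched  <A:1 Mu:1 Ld:2 B:0 rd:2 wr:0>
#3 MUL src=r4,r6 held:WR_PORT  <A:1 Mu:1 Ld:2 B:0 rd:2 wr:0>
#4 MUL src=r2,r6 held:WR_PORT  <A:1 Mu:1 Ld:2 B:0 rd:2 wr:0>
#5 BR src=r3,r3 held:FU  <A:1 Mu:1 Ld:2 B:0 rd:2 wr:0>
#6 ALU src=r1,r3 held:WR_PORT  <A:1 Mu:1 Ld:2 B:0 rd:2 wr:0>
#7 MUL src=r4,r0 held:WR_PORT  <A:1 Mu:1 Ld:2 B:0 rd:2 wr:0>

issued = [0, 1, 2]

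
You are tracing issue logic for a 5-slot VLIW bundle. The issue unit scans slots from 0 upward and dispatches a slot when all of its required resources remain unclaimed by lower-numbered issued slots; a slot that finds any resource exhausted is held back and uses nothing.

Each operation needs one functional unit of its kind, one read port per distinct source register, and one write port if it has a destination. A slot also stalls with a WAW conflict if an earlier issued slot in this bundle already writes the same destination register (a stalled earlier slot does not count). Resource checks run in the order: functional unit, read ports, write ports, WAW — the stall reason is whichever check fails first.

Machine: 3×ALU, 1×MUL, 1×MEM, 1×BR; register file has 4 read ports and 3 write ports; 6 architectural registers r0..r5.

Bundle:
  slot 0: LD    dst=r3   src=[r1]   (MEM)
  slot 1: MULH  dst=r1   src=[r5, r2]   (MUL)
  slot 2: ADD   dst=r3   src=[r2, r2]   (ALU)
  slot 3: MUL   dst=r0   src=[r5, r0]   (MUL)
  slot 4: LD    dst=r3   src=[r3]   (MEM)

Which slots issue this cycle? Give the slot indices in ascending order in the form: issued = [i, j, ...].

[0] MEM needs rd=1 wr=1: ok; after: ALU=3 MUL=1 MEM=0 BR=1, R=3, W=2
[1] MUL needs rd=2 wr=1: ok; after: ALU=3 MUL=0 MEM=0 BR=1, R=1, W=1
[2] ALU needs rd=1 wr=1: WAW; after: ALU=3 MUL=0 MEM=0 BR=1, R=1, W=1
[3] MUL needs rd=2 wr=1: FU; after: ALU=3 MUL=0 MEM=0 BR=1, R=1, W=1
[4] MEM needs rd=1 wr=1: FU; after: ALU=3 MUL=0 MEM=0 BR=1, R=1, W=1

issued = [0, 1]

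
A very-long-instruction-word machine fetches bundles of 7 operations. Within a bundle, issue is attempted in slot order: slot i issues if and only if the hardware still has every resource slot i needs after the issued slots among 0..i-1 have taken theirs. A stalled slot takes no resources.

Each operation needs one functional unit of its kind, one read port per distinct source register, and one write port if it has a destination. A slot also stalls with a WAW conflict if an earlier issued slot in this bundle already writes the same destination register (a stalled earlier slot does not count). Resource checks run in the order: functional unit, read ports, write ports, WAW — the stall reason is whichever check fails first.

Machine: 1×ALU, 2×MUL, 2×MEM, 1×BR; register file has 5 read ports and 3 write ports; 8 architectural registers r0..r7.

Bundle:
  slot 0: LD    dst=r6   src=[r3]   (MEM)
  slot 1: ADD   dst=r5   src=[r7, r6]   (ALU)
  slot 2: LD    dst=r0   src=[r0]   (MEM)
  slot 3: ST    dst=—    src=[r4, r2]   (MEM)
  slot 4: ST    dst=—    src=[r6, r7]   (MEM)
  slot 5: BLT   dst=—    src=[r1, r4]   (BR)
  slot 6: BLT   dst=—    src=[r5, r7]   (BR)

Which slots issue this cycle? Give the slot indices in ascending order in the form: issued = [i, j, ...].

  0. MEM→r6 ⇒ go  {1A/2Mu/1Ld/1B | 4r 2w}
  1. ALU→r5 ⇒ go  {0A/2Mu/1Ld/1B | 2r 1w}
  2. MEM→r0 ⇒ go  {0A/2Mu/0Ld/1B | 1r 0w}
  3. MEM ⇒ no(FU)  {0A/2Mu/0Ld/1B | 1r 0w}
  4. MEM ⇒ no(FU)  {0A/2Mu/0Ld/1B | 1r 0w}
  5. BR ⇒ no(RD_PORT)  {0A/2Mu/0Ld/1B | 1r 0w}
  6. BR ⇒ no(RD_PORT)  {0A/2Mu/0Ld/1B | 1r 0w}

issued = [0, 1, 2]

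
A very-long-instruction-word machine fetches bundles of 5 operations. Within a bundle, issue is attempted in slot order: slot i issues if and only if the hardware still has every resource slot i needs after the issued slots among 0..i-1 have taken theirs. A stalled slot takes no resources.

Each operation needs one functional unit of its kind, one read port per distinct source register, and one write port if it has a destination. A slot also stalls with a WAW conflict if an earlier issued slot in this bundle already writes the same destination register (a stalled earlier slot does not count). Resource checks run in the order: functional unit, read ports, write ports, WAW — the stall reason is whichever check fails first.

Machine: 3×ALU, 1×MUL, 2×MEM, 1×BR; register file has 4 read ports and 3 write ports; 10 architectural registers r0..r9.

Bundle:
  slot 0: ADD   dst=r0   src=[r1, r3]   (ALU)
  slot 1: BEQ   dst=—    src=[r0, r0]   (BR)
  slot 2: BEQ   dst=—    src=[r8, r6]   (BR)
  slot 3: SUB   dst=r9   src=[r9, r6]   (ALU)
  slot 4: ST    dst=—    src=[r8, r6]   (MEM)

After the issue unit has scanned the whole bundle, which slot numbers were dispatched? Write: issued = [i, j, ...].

issued = [0, 1]

(0) want 1×ALU +2rd +1wr — yes → AL2|MU1|ME2|BR1|rd2|wr2
(1) want 1×BR +1rd +0wr — yes → AL2|MU1|ME2|BR0|rd1|wr2
(2) want 1×BR +2rd +0wr — FU → AL2|MU1|ME2|BR0|rd1|wr2
(3) want 1×ALU +2rd +1wr — RD_PORT → AL2|MU1|ME2|BR0|rd1|wr2
(4) want 1×MEM +2rd +0wr — RD_PORT → AL2|MU1|ME2|BR0|rd1|wr2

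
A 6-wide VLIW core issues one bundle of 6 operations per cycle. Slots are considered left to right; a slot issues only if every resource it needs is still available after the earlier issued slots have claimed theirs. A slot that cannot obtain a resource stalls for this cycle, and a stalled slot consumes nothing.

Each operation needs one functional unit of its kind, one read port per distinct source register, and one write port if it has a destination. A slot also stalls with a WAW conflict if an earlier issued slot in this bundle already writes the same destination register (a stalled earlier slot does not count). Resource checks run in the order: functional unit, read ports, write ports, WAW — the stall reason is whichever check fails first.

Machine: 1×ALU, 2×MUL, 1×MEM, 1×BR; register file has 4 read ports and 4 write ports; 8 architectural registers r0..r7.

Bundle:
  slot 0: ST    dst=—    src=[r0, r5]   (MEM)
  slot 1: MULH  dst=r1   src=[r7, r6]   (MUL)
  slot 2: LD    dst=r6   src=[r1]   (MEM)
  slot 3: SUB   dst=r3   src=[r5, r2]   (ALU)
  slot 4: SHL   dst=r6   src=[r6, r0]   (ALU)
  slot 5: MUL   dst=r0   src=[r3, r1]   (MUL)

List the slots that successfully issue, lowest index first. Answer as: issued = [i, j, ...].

#0 MEM src=r0,r5 dispatched  <A:1 Mu:2 Ld:0 B:1 rd:2 wr:4>
#1 MUL src=r7,r6 dispatched  <A:1 Mu:1 Ld:0 B:1 rd:0 wr:3>
#2 MEM src=r1 held:FU  <A:1 Mu:1 Ld:0 B:1 rd:0 wr:3>
#3 ALU src=r5,r2 held:RD_PORT  <A:1 Mu:1 Ld:0 B:1 rd:0 wr:3>
#4 ALU src=r6,r0 held:RD_PORT  <A:1 Mu:1 Ld:0 B:1 rd:0 wr:3>
#5 MUL src=r3,r1 held:RD_PORT  <A:1 Mu:1 Ld:0 B:1 rd:0 wr:3>

issued = [0, 1]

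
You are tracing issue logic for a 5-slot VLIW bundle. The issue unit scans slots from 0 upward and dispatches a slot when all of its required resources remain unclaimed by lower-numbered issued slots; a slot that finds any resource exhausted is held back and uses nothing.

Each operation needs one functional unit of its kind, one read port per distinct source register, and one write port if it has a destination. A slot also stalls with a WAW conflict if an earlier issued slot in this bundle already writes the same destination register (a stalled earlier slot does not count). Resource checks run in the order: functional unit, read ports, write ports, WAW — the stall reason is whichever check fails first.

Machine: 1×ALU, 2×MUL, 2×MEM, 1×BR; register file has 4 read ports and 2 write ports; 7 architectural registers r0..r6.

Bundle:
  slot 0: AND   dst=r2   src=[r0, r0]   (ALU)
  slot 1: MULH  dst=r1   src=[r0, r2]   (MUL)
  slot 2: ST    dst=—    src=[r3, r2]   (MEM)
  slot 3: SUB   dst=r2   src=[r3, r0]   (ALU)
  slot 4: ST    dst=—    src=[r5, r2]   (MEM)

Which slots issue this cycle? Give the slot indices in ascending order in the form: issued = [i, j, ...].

[0] ALU needs rd=1 wr=1: ok; after: ALU=0 MUL=2 MEM=2 BR=1, R=3, W=1
[1] MUL needs rd=2 wr=1: ok; after: ALU=0 MUL=1 MEM=2 BR=1, R=1, W=0
[2] MEM needs rd=2 wr=0: RD_PORT; after: ALU=0 MUL=1 MEM=2 BR=1, R=1, W=0
[3] ALU needs rd=2 wr=1: FU; after: ALU=0 MUL=1 MEM=2 BR=1, R=1, W=0
[4] MEM needs rd=2 wr=0: RD_PORT; after: ALU=0 MUL=1 MEM=2 BR=1, R=1, W=0

issued = [0, 1]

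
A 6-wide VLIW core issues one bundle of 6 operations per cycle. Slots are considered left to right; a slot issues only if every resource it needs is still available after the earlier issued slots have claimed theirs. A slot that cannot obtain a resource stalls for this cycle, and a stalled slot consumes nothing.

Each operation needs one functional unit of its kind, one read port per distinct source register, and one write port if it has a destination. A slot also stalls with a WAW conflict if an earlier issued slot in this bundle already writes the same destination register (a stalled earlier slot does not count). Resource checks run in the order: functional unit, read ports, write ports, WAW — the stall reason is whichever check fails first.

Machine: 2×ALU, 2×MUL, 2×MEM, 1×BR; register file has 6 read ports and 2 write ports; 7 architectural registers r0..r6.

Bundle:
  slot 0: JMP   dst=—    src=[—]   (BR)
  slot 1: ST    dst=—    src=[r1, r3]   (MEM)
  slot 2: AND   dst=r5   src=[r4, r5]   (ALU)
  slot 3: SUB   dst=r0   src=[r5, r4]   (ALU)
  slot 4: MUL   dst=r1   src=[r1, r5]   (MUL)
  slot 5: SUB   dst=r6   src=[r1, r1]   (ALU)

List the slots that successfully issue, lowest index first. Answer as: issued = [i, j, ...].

[0] BR needs rd=0 wr=0: ok; after: ALU=2 MUL=2 MEM=2 BR=0, R=6, W=2
[1] MEM needs rd=2 wr=0: ok; after: ALU=2 MUL=2 MEM=1 BR=0, R=4, W=2
[2] ALU needs rd=2 wr=1: ok; after: ALU=1 MUL=2 MEM=1 BR=0, R=2, W=1
[3] ALU needs rd=2 wr=1: ok; after: ALU=0 MUL=2 MEM=1 BR=0, R=0, W=0
[4] MUL needs rd=2 wr=1: RD_PORT; after: ALU=0 MUL=2 MEM=1 BR=0, R=0, W=0
[5] ALU needs rd=1 wr=1: FU; after: ALU=0 MUL=2 MEM=1 BR=0, R=0, W=0

issued = [0, 1, 2, 3]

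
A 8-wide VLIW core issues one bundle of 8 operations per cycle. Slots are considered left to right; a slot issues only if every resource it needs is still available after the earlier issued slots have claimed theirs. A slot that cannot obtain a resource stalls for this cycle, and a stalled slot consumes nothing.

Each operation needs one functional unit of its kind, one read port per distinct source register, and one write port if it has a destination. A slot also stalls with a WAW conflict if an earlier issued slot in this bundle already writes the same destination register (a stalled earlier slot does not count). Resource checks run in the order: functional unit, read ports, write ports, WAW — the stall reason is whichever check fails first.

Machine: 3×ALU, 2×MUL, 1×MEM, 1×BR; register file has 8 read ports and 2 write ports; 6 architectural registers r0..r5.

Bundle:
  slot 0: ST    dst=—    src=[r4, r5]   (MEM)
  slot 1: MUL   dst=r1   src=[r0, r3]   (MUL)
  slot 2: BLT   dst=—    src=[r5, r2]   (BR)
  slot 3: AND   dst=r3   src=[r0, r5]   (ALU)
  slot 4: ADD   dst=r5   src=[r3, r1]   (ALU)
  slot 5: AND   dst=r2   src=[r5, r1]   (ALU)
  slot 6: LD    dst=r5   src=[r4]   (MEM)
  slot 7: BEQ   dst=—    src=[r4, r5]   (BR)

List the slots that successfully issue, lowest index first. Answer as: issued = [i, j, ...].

slot 0 (MEM): ISSUE — free A3,Mu2,Ld0,B1 rp6 wp2
slot 1 (MUL): ISSUE — free A3,Mu1,Ld0,B1 rp4 wp1
slot 2 (BR): ISSUE — free A3,Mu1,Ld0,B0 rp2 wp1
slot 3 (ALU): ISSUE — free A2,Mu1,Ld0,B0 rp0 wp0
slot 4 (ALU): stall RD_PORT — free A2,Mu1,Ld0,B0 rp0 wp0
slot 5 (ALU): stall RD_PORT — free A2,Mu1,Ld0,B0 rp0 wp0
slot 6 (MEM): stall FU — free A2,Mu1,Ld0,B0 rp0 wp0
slot 7 (BR): stall FU — free A2,Mu1,Ld0,B0 rp0 wp0

issued = [0, 1, 2, 3]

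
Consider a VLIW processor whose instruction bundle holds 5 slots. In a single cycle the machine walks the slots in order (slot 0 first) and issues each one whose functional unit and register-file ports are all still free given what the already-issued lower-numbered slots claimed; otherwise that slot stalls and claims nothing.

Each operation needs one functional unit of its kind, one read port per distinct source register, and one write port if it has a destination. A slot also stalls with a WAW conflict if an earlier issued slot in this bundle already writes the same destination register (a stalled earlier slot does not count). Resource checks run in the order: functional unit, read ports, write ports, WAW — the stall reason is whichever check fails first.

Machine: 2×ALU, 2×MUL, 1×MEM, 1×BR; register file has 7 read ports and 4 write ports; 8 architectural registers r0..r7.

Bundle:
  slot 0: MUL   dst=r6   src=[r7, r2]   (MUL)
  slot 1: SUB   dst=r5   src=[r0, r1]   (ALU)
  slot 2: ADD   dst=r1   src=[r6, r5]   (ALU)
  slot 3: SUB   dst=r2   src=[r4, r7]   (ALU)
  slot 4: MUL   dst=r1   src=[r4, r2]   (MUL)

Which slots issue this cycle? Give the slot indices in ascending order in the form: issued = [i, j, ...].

issued = [0, 1, 2]

slot 0 (MUL): ISSUE — free A2,Mu1,Ld1,B1 rp5 wp3
slot 1 (ALU): ISSUE — free A1,Mu1,Ld1,B1 rp3 wp2
slot 2 (ALU): ISSUE — free A0,Mu1,Ld1,B1 rp1 wp1
slot 3 (ALU): stall FU — free A0,Mu1,Ld1,B1 rp1 wp1
slot 4 (MUL): stall RD_PORT — free A0,Mu1,Ld1,B1 rp1 wp1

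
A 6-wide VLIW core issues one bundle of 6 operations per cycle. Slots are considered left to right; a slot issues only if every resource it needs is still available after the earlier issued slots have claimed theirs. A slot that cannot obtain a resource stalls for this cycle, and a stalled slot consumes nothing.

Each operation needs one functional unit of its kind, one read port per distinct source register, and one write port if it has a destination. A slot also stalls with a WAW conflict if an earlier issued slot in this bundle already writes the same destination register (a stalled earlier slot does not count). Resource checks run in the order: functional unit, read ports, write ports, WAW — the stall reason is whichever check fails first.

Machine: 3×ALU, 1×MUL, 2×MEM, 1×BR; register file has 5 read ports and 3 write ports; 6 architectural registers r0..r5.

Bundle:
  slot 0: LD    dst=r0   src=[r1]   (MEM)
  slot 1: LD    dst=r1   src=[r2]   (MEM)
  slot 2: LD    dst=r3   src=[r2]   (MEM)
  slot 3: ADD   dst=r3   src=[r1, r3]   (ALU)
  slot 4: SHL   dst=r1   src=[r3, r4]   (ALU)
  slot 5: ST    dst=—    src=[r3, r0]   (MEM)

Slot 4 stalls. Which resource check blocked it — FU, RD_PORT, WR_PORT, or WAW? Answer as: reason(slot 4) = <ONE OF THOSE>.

reason(slot 4) = RD_PORT

#0 MEM src=r1 dispatched  <A:3 Mu:1 Ld:1 B:1 rd:4 wr:2>
#1 MEM src=r2 dispatched  <A:3 Mu:1 Ld:0 B:1 rd:3 wr:1>
#2 MEM src=r2 held:FU  <A:3 Mu:1 Ld:0 B:1 rd:3 wr:1>
#3 ALU src=r1,r3 dispatched  <A:2 Mu:1 Ld:0 B:1 rd:1 wr:0>
#4 ALU src=r3,r4 held:RD_PORT  <A:2 Mu:1 Ld:0 B:1 rd:1 wr:0>
#5 MEM src=r3,r0 held:FU  <A:2 Mu:1 Ld:0 B:1 rd:1 wr:0>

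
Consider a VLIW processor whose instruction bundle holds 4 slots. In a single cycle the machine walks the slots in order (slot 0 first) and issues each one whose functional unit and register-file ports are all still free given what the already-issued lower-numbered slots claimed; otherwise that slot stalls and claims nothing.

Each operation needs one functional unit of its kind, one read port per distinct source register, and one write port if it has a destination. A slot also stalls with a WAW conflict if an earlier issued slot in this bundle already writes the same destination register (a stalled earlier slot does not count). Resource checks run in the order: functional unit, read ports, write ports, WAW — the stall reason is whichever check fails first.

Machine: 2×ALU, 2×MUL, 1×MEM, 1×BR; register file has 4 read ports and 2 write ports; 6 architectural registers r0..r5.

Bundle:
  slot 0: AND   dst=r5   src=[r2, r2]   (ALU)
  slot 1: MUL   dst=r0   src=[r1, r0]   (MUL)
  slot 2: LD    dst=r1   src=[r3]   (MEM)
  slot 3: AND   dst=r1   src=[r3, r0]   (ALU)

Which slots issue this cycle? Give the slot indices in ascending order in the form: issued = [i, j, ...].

issued = [0, 1]

slot 0 (ALU): ISSUE — free A1,Mu2,Ld1,B1 rp3 wp1
slot 1 (MUL): ISSUE — free A1,Mu1,Ld1,B1 rp1 wp0
slot 2 (MEM): stall WR_PORT — free A1,Mu1,Ld1,B1 rp1 wp0
slot 3 (ALU): stall RD_PORT — free A1,Mu1,Ld1,B1 rp1 wp0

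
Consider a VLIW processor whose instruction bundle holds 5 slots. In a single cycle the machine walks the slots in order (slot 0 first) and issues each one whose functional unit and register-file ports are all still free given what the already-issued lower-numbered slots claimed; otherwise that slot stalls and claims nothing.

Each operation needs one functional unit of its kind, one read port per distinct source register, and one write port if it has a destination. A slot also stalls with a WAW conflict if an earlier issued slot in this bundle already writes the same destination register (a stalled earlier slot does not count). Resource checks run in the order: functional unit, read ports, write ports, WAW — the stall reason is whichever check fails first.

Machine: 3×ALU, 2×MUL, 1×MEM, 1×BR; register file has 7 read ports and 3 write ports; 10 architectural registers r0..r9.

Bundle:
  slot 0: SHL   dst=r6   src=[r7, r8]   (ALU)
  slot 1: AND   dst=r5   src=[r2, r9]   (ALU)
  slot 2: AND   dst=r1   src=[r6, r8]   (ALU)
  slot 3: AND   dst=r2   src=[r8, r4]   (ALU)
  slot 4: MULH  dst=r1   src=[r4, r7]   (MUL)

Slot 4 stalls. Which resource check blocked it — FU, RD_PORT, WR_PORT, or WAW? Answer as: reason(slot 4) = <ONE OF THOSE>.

reason(slot 4) = RD_PORT

(0) want 1×ALU +2rd +1wr — yes → AL2|MU2|ME1|BR1|rd5|wr2
(1) want 1×ALU +2rd +1wr — yes → AL1|MU2|ME1|BR1|rd3|wr1
(2) want 1×ALU +2rd +1wr — yes → AL0|MU2|ME1|BR1|rd1|wr0
(3) want 1×ALU +2rd +1wr — FU → AL0|MU2|ME1|BR1|rd1|wr0
(4) want 1×MUL +2rd +1wr — RD_PORT → AL0|MU2|ME1|BR1|rd1|wr0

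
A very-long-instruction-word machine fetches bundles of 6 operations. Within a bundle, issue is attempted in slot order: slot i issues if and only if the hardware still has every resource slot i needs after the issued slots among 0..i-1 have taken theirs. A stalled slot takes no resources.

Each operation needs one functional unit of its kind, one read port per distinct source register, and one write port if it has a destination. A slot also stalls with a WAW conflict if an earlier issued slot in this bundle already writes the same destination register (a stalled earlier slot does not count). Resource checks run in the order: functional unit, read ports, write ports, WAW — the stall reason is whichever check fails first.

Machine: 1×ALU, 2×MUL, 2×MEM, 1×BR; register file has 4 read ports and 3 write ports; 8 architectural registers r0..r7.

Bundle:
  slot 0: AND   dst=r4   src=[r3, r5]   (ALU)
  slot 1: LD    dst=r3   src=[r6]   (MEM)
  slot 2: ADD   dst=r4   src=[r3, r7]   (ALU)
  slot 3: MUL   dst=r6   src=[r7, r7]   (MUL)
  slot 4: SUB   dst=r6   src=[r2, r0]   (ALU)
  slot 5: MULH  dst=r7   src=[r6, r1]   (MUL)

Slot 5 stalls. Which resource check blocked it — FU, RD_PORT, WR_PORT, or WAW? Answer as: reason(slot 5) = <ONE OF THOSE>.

(0) want 1×ALU +2rd +1wr — yes → AL0|MU2|ME2|BR1|rd2|wr2
(1) want 1×MEM +1rd +1wr — yes → AL0|MU2|ME1|BR1|rd1|wr1
(2) want 1×ALU +2rd +1wr — FU → AL0|MU2|ME1|BR1|rd1|wr1
(3) want 1×MUL +1rd +1wr — yes → AL0|MU1|ME1|BR1|rd0|wr0
(4) want 1×ALU +2rd +1wr — FU → AL0|MU1|ME1|BR1|rd0|wr0
(5) want 1×MUL +2rd +1wr — RD_PORT → AL0|MU1|ME1|BR1|rd0|wr0

reason(slot 5) = RD_PORT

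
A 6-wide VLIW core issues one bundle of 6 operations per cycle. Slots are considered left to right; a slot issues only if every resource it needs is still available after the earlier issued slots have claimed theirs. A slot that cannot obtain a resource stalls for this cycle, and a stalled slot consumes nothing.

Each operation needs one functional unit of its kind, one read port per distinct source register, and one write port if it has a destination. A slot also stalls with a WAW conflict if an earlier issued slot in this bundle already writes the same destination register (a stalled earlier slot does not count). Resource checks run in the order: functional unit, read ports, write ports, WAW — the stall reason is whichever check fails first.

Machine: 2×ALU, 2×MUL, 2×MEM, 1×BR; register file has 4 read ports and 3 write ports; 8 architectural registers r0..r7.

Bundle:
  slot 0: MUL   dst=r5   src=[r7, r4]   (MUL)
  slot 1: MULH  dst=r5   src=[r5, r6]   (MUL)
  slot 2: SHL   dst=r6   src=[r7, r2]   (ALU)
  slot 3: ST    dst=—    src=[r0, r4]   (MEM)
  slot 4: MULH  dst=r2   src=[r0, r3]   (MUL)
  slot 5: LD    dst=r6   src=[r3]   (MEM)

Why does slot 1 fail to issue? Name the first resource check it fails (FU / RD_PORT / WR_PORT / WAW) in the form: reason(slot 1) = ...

reason(slot 1) = WAW

slot 0 (MUL): ISSUE — free A2,Mu1,Ld2,B1 rp2 wp2
slot 1 (MUL): stall WAW — free A2,Mu1,Ld2,B1 rp2 wp2
slot 2 (ALU): ISSUE — free A1,Mu1,Ld2,B1 rp0 wp1
slot 3 (MEM): stall RD_PORT — free A1,Mu1,Ld2,B1 rp0 wp1
slot 4 (MUL): stall RD_PORT — free A1,Mu1,Ld2,B1 rp0 wp1
slot 5 (MEM): stall RD_PORT — free A1,Mu1,Ld2,B1 rp0 wp1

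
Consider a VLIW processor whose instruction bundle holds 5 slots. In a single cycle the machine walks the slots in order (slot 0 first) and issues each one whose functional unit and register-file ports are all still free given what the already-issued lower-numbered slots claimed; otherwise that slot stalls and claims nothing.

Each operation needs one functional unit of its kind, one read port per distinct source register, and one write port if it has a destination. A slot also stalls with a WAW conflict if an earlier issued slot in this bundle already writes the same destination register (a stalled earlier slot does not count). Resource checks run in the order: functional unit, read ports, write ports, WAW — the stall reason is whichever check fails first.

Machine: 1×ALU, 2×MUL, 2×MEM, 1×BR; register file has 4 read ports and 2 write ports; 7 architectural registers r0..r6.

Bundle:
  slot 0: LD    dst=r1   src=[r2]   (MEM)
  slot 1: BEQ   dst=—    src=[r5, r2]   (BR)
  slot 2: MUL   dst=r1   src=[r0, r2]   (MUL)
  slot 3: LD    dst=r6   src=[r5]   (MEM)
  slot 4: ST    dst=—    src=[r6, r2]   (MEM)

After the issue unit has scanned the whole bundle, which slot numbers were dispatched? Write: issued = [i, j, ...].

(0) want 1×MEM +1rd +1wr — yes → AL1|MU2|ME1|BR1|rd3|wr1
(1) want 1×BR +2rd +0wr — yes → AL1|MU2|ME1|BR0|rd1|wr1
(2) want 1×MUL +2rd +1wr — RD_PORT → AL1|MU2|ME1|BR0|rd1|wr1
(3) want 1×MEM +1rd +1wr — yes → AL1|MU2|ME0|BR0|rd0|wr0
(4) want 1×MEM +2rd +0wr — FU → AL1|MU2|ME0|BR0|rd0|wr0

issued = [0, 1, 3]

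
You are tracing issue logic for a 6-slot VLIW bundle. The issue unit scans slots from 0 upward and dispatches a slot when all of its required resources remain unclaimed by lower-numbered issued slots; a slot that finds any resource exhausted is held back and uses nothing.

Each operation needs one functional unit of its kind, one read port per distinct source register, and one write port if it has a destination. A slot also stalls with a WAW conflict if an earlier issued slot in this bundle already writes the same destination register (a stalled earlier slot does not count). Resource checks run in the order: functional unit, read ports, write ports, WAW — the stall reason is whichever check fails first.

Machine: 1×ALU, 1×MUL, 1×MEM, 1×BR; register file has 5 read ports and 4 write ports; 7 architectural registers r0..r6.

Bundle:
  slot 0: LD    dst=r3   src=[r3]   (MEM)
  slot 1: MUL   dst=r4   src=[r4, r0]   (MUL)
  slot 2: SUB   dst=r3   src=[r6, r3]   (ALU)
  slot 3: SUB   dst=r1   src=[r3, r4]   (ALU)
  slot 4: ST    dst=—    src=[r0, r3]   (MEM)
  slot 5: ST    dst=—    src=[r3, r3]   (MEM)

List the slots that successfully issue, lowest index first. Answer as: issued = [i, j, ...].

issued = [0, 1, 3]

#0 MEM src=r3 dispatched  <A:1 Mu:1 Ld:0 B:1 rd:4 wr:3>
#1 MUL src=r4,r0 dispatched  <A:1 Mu:0 Ld:0 B:1 rd:2 wr:2>
#2 ALU src=r6,r3 held:WAW  <A:1 Mu:0 Ld:0 B:1 rd:2 wr:2>
#3 ALU src=r3,r4 dispatched  <A:0 Mu:0 Ld:0 B:1 rd:0 wr:1>
#4 MEM src=r0,r3 held:FU  <A:0 Mu:0 Ld:0 B:1 rd:0 wr:1>
#5 MEM src=r3,r3 held:FU  <A:0 Mu:0 Ld:0 B:1 rd:0 wr:1>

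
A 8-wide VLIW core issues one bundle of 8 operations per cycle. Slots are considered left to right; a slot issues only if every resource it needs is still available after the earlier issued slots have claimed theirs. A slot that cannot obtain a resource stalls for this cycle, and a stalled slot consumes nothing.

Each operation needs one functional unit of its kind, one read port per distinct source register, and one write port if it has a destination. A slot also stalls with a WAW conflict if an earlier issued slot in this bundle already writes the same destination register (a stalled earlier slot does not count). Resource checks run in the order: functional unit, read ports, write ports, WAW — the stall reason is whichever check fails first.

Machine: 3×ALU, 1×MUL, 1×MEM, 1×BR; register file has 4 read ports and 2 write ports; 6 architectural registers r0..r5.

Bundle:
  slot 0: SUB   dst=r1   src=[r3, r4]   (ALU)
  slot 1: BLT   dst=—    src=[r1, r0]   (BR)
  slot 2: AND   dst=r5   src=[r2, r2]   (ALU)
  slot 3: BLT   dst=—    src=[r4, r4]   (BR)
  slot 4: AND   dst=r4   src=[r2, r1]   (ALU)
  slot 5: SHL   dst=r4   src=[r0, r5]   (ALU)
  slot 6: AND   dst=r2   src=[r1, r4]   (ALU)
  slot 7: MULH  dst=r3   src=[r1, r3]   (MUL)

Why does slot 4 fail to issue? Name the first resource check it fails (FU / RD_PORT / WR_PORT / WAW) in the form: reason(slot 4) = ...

reason(slot 4) = RD_PORT

[0] ALU needs rd=2 wr=1: ok; after: ALU=2 MUL=1 MEM=1 BR=1, R=2, W=1
[1] BR needs rd=2 wr=0: ok; after: ALU=2 MUL=1 MEM=1 BR=0, R=0, W=1
[2] ALU needs rd=1 wr=1: RD_PORT; after: ALU=2 MUL=1 MEM=1 BR=0, R=0, W=1
[3] BR needs rd=1 wr=0: FU; after: ALU=2 MUL=1 MEM=1 BR=0, R=0, W=1
[4] ALU needs rd=2 wr=1: RD_PORT; after: ALU=2 MUL=1 MEM=1 BR=0, R=0, W=1
[5] ALU needs rd=2 wr=1: RD_PORT; after: ALU=2 MUL=1 MEM=1 BR=0, R=0, W=1
[6] ALU needs rd=2 wr=1: RD_PORT; after: ALU=2 MUL=1 MEM=1 BR=0, R=0, W=1
[7] MUL needs rd=2 wr=1: RD_PORT; after: ALU=2 MUL=1 MEM=1 BR=0, R=0, W=1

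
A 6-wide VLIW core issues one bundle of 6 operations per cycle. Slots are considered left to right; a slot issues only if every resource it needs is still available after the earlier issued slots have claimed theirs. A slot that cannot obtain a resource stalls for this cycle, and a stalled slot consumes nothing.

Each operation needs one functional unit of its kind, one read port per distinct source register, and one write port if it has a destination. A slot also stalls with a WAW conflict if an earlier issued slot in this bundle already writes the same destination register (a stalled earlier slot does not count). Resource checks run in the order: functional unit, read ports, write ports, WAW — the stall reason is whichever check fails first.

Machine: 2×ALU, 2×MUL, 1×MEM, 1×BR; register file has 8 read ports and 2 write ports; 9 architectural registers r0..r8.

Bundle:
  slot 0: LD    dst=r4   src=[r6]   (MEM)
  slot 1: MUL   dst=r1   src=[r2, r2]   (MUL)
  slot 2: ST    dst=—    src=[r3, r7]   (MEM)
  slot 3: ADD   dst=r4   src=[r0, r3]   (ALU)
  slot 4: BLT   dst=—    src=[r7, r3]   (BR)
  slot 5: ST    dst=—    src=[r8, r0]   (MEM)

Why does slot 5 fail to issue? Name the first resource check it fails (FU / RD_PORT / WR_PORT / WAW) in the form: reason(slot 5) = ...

(0) want 1×MEM +1rd +1wr — yes → AL2|MU2|ME0|BR1|rd7|wr1
(1) want 1×MUL +1rd +1wr — yes → AL2|MU1|ME0|BR1|rd6|wr0
(2) want 1×MEM +2rd +0wr — FU → AL2|MU1|ME0|BR1|rd6|wr0
(3) want 1×ALU +2rd +1wr — WR_PORT → AL2|MU1|ME0|BR1|rd6|wr0
(4) want 1×BR +2rd +0wr — yes → AL2|MU1|ME0|BR0|rd4|wr0
(5) want 1×MEM +2rd +0wr — FU → AL2|MU1|ME0|BR0|rd4|wr0

reason(slot 5) = FU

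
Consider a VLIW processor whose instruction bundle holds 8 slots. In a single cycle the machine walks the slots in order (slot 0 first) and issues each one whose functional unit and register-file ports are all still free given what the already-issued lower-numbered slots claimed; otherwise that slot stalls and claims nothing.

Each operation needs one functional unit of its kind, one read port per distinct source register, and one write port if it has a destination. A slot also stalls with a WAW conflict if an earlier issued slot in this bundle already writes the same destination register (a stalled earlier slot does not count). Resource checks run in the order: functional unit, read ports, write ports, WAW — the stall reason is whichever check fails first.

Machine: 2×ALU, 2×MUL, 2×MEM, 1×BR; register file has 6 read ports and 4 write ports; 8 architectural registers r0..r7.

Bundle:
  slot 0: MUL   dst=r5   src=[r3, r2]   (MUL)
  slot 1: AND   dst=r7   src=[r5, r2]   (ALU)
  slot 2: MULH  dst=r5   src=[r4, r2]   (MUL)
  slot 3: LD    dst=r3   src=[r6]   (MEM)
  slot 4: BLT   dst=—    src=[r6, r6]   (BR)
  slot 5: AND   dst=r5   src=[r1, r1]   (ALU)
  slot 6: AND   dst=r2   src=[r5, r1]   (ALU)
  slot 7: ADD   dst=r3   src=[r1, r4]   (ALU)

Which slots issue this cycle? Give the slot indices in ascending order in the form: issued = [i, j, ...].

#0 MUL src=r3,r2 dispatched  <A:2 Mu:1 Ld:2 B:1 rd:4 wr:3>
#1 ALU src=r5,r2 dispatched  <A:1 Mu:1 Ld:2 B:1 rd:2 wr:2>
#2 MUL src=r4,r2 held:WAW  <A:1 Mu:1 Ld:2 B:1 rd:2 wr:2>
#3 MEM src=r6 dispatched  <A:1 Mu:1 Ld:1 B:1 rd:1 wr:1>
#4 BR src=r6,r6 dispatched  <A:1 Mu:1 Ld:1 B:0 rd:0 wr:1>
#5 ALU src=r1,r1 held:RD_PORT  <A:1 Mu:1 Ld:1 B:0 rd:0 wr:1>
#6 ALU src=r5,r1 held:RD_PORT  <A:1 Mu:1 Ld:1 B:0 rd:0 wr:1>
#7 ALU src=r1,r4 held:RD_PORT  <A:1 Mu:1 Ld:1 B:0 rd:0 wr:1>

issued = [0, 1, 3, 4]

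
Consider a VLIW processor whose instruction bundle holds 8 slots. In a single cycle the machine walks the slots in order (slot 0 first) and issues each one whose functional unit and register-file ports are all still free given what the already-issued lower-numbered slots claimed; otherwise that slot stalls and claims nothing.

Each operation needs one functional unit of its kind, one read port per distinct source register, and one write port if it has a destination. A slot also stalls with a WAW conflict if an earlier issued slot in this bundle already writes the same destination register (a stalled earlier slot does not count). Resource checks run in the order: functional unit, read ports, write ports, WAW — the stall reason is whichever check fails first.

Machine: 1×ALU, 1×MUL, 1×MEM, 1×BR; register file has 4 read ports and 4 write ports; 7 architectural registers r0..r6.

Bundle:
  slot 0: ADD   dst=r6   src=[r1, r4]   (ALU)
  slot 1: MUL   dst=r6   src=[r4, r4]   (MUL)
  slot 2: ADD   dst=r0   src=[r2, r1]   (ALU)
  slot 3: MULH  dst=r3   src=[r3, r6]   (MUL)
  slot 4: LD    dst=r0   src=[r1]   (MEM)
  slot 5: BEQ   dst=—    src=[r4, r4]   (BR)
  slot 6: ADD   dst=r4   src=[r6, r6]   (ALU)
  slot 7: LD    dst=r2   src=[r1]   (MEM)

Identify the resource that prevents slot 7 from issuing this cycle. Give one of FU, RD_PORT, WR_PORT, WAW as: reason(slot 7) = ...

reason(slot 7) = RD_PORT

(0) want 1×ALU +2rd +1wr — yes → AL0|MU1|ME1|BR1|rd2|wr3
(1) want 1×MUL +1rd +1wr — WAW → AL0|MU1|ME1|BR1|rd2|wr3
(2) want 1×ALU +2rd +1wr — FU → AL0|MU1|ME1|BR1|rd2|wr3
(3) want 1×MUL +2rd +1wr — yes → AL0|MU0|ME1|BR1|rd0|wr2
(4) want 1×MEM +1rd +1wr — RD_PORT → AL0|MU0|ME1|BR1|rd0|wr2
(5) want 1×BR +1rd +0wr — RD_PORT → AL0|MU0|ME1|BR1|rd0|wr2
(6) want 1×ALU +1rd +1wr — FU → AL0|MU0|ME1|BR1|rd0|wr2
(7) want 1×MEM +1rd +1wr — RD_PORT → AL0|MU0|ME1|BR1|rd0|wr2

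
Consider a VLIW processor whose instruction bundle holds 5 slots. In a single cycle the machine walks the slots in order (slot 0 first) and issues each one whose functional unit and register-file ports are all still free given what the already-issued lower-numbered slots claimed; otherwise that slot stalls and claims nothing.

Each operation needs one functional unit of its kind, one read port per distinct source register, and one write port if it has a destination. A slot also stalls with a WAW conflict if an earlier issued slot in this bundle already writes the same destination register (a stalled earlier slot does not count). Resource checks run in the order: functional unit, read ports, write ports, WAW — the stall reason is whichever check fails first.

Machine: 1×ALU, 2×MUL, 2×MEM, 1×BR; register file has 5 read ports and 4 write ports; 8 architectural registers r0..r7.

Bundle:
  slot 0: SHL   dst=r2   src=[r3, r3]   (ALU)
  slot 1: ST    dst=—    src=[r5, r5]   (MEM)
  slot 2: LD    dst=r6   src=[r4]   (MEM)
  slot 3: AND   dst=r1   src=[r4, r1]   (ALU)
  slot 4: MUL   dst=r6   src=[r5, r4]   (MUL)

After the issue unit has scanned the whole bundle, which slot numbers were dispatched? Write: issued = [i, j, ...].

issued = [0, 1, 2]

[0] ALU needs rd=1 wr=1: ok; after: ALU=0 MUL=2 MEM=2 BR=1, R=4, W=3
[1] MEM needs rd=1 wr=0: ok; after: ALU=0 MUL=2 MEM=1 BR=1, R=3, W=3
[2] MEM needs rd=1 wr=1: ok; after: ALU=0 MUL=2 MEM=0 BR=1, R=2, W=2
[3] ALU needs rd=2 wr=1: FU; after: ALU=0 MUL=2 MEM=0 BR=1, R=2, W=2
[4] MUL needs rd=2 wr=1: WAW; after: ALU=0 MUL=2 MEM=0 BR=1, R=2, W=2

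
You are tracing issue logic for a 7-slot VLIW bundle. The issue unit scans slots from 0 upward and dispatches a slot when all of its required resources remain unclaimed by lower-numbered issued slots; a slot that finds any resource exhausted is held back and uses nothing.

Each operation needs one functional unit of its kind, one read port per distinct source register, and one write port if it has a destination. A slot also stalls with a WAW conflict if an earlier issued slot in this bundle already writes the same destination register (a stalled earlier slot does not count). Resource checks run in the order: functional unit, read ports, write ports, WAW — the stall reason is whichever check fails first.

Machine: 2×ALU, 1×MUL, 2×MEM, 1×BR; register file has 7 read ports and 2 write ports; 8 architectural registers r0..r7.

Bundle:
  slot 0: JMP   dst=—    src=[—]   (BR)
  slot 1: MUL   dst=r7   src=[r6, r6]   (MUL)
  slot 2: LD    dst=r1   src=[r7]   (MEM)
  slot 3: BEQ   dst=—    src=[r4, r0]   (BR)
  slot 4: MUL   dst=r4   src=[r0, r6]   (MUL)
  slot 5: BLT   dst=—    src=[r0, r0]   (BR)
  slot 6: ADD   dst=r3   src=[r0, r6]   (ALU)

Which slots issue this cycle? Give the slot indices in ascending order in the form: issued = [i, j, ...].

#0 BR src=- dispatched  <A:2 Mu:1 Ld:2 B:0 rd:7 wr:2>
#1 MUL src=r6,r6 dispatched  <A:2 Mu:0 Ld:2 B:0 rd:6 wr:1>
#2 MEM src=r7 dispatched  <A:2 Mu:0 Ld:1 B:0 rd:5 wr:0>
#3 BR src=r4,r0 held:FU  <A:2 Mu:0 Ld:1 B:0 rd:5 wr:0>
#4 MUL src=r0,r6 held:FU  <A:2 Mu:0 Ld:1 B:0 rd:5 wr:0>
#5 BR src=r0,r0 held:FU  <A:2 Mu:0 Ld:1 B:0 rd:5 wr:0>
#6 ALU src=r0,r6 held:WR_PORT  <A:2 Mu:0 Ld:1 B:0 rd:5 wr:0>

issued = [0, 1, 2]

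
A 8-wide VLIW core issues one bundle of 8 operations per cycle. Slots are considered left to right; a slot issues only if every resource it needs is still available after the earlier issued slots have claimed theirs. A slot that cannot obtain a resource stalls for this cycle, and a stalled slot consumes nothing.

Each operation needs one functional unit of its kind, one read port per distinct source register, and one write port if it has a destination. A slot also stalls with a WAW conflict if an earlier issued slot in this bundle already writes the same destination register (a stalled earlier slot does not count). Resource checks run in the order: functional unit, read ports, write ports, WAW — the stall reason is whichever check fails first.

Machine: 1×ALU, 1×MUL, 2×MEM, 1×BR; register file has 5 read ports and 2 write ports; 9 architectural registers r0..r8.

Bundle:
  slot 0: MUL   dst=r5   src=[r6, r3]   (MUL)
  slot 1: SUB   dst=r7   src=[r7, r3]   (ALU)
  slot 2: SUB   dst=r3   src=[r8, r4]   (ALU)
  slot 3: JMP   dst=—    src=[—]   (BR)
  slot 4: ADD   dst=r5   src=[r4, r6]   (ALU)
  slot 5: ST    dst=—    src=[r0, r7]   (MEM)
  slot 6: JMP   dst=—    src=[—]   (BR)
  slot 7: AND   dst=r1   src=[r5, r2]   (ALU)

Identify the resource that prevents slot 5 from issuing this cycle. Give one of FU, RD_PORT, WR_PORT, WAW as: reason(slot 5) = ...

#0 MUL src=r6,r3 dispatched  <A:1 Mu:0 Ld:2 B:1 rd:3 wr:1>
#1 ALU src=r7,r3 dispatched  <A:0 Mu:0 Ld:2 B:1 rd:1 wr:0>
#2 ALU src=r8,r4 held:FU  <A:0 Mu:0 Ld:2 B:1 rd:1 wr:0>
#3 BR src=- dispatched  <A:0 Mu:0 Ld:2 B:0 rd:1 wr:0>
#4 ALU src=r4,r6 held:FU  <A:0 Mu:0 Ld:2 B:0 rd:1 wr:0>
#5 MEM src=r0,r7 held:RD_PORT  <A:0 Mu:0 Ld:2 B:0 rd:1 wr:0>
#6 BR src=- held:FU  <A:0 Mu:0 Ld:2 B:0 rd:1 wr:0>
#7 ALU src=r5,r2 held:FU  <A:0 Mu:0 Ld:2 B:0 rd:1 wr:0>

reason(slot 5) = RD_PORT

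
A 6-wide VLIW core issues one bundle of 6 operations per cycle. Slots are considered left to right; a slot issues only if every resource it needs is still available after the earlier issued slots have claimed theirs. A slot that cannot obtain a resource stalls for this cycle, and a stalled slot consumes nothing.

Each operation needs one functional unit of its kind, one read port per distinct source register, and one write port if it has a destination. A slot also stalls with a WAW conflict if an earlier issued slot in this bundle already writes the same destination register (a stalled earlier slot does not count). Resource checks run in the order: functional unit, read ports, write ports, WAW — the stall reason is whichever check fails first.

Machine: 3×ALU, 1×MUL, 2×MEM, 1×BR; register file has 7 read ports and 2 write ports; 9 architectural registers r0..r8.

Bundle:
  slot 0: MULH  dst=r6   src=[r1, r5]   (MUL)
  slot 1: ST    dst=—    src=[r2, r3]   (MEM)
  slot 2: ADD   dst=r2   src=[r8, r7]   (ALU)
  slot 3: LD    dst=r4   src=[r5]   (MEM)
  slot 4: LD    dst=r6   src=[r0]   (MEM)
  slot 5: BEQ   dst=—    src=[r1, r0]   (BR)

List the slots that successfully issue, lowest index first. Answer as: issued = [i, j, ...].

issued = [0, 1, 2]

  0. MUL→r6 ⇒ go  {3A/0Mu/2Ld/1B | 5r 1w}
  1. MEM ⇒ go  {3A/0Mu/1Ld/1B | 3r 1w}
  2. ALU→r2 ⇒ go  {2A/0Mu/1Ld/1B | 1r 0w}
  3. MEM→r4 ⇒ no(WR_PORT)  {2A/0Mu/1Ld/1B | 1r 0w}
  4. MEM→r6 ⇒ no(WR_PORT)  {2A/0Mu/1Ld/1B | 1r 0w}
  5. BR ⇒ no(RD_PORT)  {2A/0Mu/1Ld/1B | 1r 0w}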